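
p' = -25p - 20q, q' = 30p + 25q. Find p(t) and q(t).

p(t) = 2c_1e^(5t) - c_2e^(-5t), q(t) = -3c_1e^(5t) + c_2e^(-5t)

Coefficient matrix A = [[-25, -20], [30, 25]].
Characteristic polynomial det(A - λI) = λ^2 - 25 = 0.
Eigenvalues λ = 5, -5.
For λ=5: (A-λI) row 1 is [-30, -20], so an eigenvector is (2, -3).
For λ=-5: (A-λI) row 1 is [-20, -20], so an eigenvector is (-1, 1).
General solution: c_1e^(5t)(2,-3) + c_2e^(-5t)(-1,1).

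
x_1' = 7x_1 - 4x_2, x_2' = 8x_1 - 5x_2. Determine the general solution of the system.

x_1(t) = K_1e^(-t) + K_2e^(3t), x_2(t) = 2K_1e^(-t) + K_2e^(3t)

Coefficient matrix A = [[7, -4], [8, -5]].
Characteristic polynomial det(A - λI) = λ^2 - 2λ - 3 = 0.
Eigenvalues λ = -1, 3.
For λ=-1: (A-λI) row 1 is [8, -4], so an eigenvector is (1, 2).
For λ=3: (A-λI) row 1 is [4, -4], so an eigenvector is (1, 1).
General solution: K_1e^(-t)(1,2) + K_2e^(3t)(1,1).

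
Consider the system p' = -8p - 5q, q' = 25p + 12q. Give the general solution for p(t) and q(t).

p(t) = -c_1e^(2t)sin(5t) + c_2e^(2t)cos(5t), q(t) = 2c_1e^(2t)sin(5t) + c_1e^(2t)cos(5t) + c_2e^(2t)sin(5t) - 2c_2e^(2t)cos(5t)

Coefficient matrix A = [[-8, -5], [25, 12]].
Characteristic polynomial det(A - λI) = λ^2 - 4λ + 29 = 0.
Eigenvalues λ = 2 ± 5i (complex conjugate pair).
For λ=2+5i: an eigenvector is (0,1) - i(-1,2) = (0 + i, 1 - 2i).
A real fundamental pair from Re and Im of e^((2+5i)t)v: X_1 = e^(2t)(cos(5t)·(0,1) + sin(5t)·(-1,2)), X_2 = e^(2t)(sin(5t)·(0,1) - cos(5t)·(-1,2)).
General solution: c_1X_1 + c_2X_2.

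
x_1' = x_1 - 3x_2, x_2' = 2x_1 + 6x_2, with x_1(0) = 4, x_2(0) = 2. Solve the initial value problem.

Coefficient matrix A = [[1, -3], [2, 6]].
Characteristic polynomial det(A - λI) = λ^2 - 7λ + 12 = 0.
Eigenvalues λ = 3, 4.
For λ=3: (A-λI) row 1 is [-2, -3], so an eigenvector is (-3, 2).
For λ=4: (A-λI) row 1 is [-3, -3], so an eigenvector is (-1, 1).
General solution: c_1e^(3t)(-3,2) + c_2e^(4t)(-1,1).
Applying x_1(0)=4, x_2(0)=2 gives c_1=-6, c_2=14.

x_1(t) = -14e^(4t) + 18e^(3t), x_2(t) = 14e^(4t) - 12e^(3t)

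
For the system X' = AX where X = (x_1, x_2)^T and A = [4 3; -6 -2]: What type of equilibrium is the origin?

A = [[4,3],[-6,-2]]; det(A-λI) = λ^2 - 2λ + 10.
λ = 1 ± 3i: positive real part.

unstable spiral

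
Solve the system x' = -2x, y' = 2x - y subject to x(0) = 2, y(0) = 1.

Coefficient matrix A = [[-2, 0], [2, -1]].
Characteristic polynomial det(A - λI) = λ^2 + 3λ + 2 = 0.
Eigenvalues λ = -1, -2.
For λ=-1: (A-λI) row 1 is [-1, 0], so an eigenvector is (0, -1).
For λ=-2: (A-λI) row 2 is [2, 1], so an eigenvector is (-1, 2).
General solution: K_1e^(-t)(0,-1) + K_2e^(-2t)(-1,2).
Applying x(0)=2, y(0)=1 gives K_1=-5, K_2=-2.

x(t) = 2e^(-2t), y(t) = 5e^(-t) - 4e^(-2t)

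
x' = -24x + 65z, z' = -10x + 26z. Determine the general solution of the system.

x(t) = 3K_1e^(t)sin(5t) + 2K_1e^(t)cos(5t) + 2K_2e^(t)sin(5t) - 3K_2e^(t)cos(5t), z(t) = K_1e^(t)sin(5t) + K_1e^(t)cos(5t) + K_2e^(t)sin(5t) - K_2e^(t)cos(5t)

Coefficient matrix A = [[-24, 65], [-10, 26]].
Characteristic polynomial det(A - λI) = λ^2 - 2λ + 26 = 0.
Eigenvalues λ = 1 ± 5i (complex conjugate pair).
For λ=1+5i: an eigenvector is (2,1) - i(3,1) = (2 - 3i, 1 - i).
A real fundamental pair from Re and Im of e^((1+5i)t)v: X_1 = e^(t)(cos(5t)·(2,1) + sin(5t)·(3,1)), X_2 = e^(t)(sin(5t)·(2,1) - cos(5t)·(3,1)).
General solution: K_1X_1 + K_2X_2.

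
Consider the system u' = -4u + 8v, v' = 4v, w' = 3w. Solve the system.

Coefficient matrix A = [[-4, 8, 0], [0, 4, 0], [0, 0, 3]].
det(A - λI) = 0 gives eigenvalues λ = -4, 4, 3.
For λ=-4: eigenvector (1,0,0).
For λ=4: eigenvector (-1,-1,0).
For λ=3: eigenvector (0,0,-1).
General solution: C_1e^(-4t)(1,0,0) + C_2e^(4t)(-1,-1,0) + C_3e^(3t)(0,0,-1).

u(t) = C_1e^(-4t) - C_2e^(4t), v(t) = -C_2e^(4t), w(t) = -C_3e^(3t)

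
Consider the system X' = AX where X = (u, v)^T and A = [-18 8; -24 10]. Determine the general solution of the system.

Coefficient matrix A = [[-18, 8], [-24, 10]].
Characteristic polynomial det(A - λI) = λ^2 + 8λ + 12 = 0.
Eigenvalues λ = -2, -6.
For λ=-2: (A-λI) row 1 is [-16, 8], so an eigenvector is (1, 2).
For λ=-6: (A-λI) row 1 is [-12, 8], so an eigenvector is (2, 3).
General solution: c_1e^(-2t)(1,2) + c_2e^(-6t)(2,3).

u(t) = c_1e^(-2t) + 2c_2e^(-6t), v(t) = 2c_1e^(-2t) + 3c_2e^(-6t)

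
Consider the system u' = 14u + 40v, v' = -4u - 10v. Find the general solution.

Coefficient matrix A = [[14, 40], [-4, -10]].
Characteristic polynomial det(A - λI) = λ^2 - 4λ + 20 = 0.
Eigenvalues λ = 2 ± 4i (complex conjugate pair).
For λ=2+4i: an eigenvector is (-1,0) - i(-3,1) = (-1 + 3i, 0 - i).
A real fundamental pair from Re and Im of e^((2+4i)t)v: X_1 = e^(2t)(cos(4t)·(-1,0) + sin(4t)·(-3,1)), X_2 = e^(2t)(sin(4t)·(-1,0) - cos(4t)·(-3,1)).
General solution: K_1X_1 + K_2X_2.

u(t) = -3K_1e^(2t)sin(4t) - K_1e^(2t)cos(4t) - K_2e^(2t)sin(4t) + 3K_2e^(2t)cos(4t), v(t) = K_1e^(2t)sin(4t) - K_2e^(2t)cos(4t)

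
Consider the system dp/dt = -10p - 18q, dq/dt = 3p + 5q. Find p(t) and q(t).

Coefficient matrix A = [[-10, -18], [3, 5]].
Characteristic polynomial det(A - λI) = λ^2 + 5λ + 4 = 0.
Eigenvalues λ = -1, -4.
For λ=-1: (A-λI) row 1 is [-9, -18], so an eigenvector is (-2, 1).
For λ=-4: (A-λI) row 1 is [-6, -18], so an eigenvector is (-3, 1).
General solution: c_1e^(-t)(-2,1) + c_2e^(-4t)(-3,1).

p(t) = -2c_1e^(-t) - 3c_2e^(-4t), q(t) = c_1e^(-t) + c_2e^(-4t)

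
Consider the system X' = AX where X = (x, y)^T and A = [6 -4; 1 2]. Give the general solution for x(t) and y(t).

x(t) = 2C_1e^(4t) + 2C_2te^(4t) + 3C_2e^(4t), y(t) = C_1e^(4t) + C_2te^(4t) + C_2e^(4t)

Coefficient matrix A = [[6, -4], [1, 2]].
Characteristic polynomial det(A - λI) = λ^2 - 8λ + 16 = 0.
Single eigenvalue λ = 4 with algebraic multiplicity 2.
Eigenvector v = (2,1); generalized eigenvector w with (A-λI)w=v is (3,1).
General solution: e^(4t)[C_1·v + C_2·(t·v + w)].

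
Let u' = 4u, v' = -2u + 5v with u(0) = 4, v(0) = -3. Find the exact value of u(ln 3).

324

A = [[4,0],[-2,5]]; eigenvalues λ = 5, 4.
Eigenvectors: (0,1) for λ=5, (1,2) for λ=4.
From the initial condition, c_1 = -11, c_2 = 4.
u(ln 3) = (-11)(3^5)(0) + (4)(3^4)(1) = 324.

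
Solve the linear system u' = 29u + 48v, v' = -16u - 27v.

u(t) = 3c_1e^(-3t) - 2c_2e^(5t), v(t) = -2c_1e^(-3t) + c_2e^(5t)

Coefficient matrix A = [[29, 48], [-16, -27]].
Characteristic polynomial det(A - λI) = λ^2 - 2λ - 15 = 0.
Eigenvalues λ = -3, 5.
For λ=-3: (A-λI) row 1 is [32, 48], so an eigenvector is (3, -2).
For λ=5: (A-λI) row 1 is [24, 48], so an eigenvector is (-2, 1).
General solution: c_1e^(-3t)(3,-2) + c_2e^(5t)(-2,1).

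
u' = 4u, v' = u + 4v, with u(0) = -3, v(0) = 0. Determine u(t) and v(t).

u(t) = -3e^(4t), v(t) = -3te^(4t)

Coefficient matrix A = [[4, 0], [1, 4]].
Characteristic polynomial det(A - λI) = λ^2 - 8λ + 16 = 0.
Single eigenvalue λ = 4 with algebraic multiplicity 2.
Eigenvector v = (0,-1); generalized eigenvector w with (A-λI)w=v is (-1,-3).
General solution: e^(4t)[K_1·v + K_2·(t·v + w)].
Applying u(0)=-3, v(0)=0 gives K_1=-9, K_2=3.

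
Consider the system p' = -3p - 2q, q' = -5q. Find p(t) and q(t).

Coefficient matrix A = [[-3, -2], [0, -5]].
Characteristic polynomial det(A - λI) = λ^2 + 8λ + 15 = 0.
Eigenvalues λ = -3, -5.
For λ=-3: (A-λI) row 1 is [0, -2], so an eigenvector is (-1, 0).
For λ=-5: (A-λI) row 1 is [2, -2], so an eigenvector is (1, 1).
General solution: K_1e^(-3t)(-1,0) + K_2e^(-5t)(1,1).

p(t) = -K_1e^(-3t) + K_2e^(-5t), q(t) = K_2e^(-5t)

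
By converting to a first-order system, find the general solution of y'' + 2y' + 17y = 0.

y(t) = C_1e^(-t)cos(4t) + C_2e^(-t)sin(4t)

Let x_1 = y, x_2 = y'. Then x_1' = x_2 and x_2' = -17x_1 - 2x_2.
A = [[0,1],[-17,-2]]; det(A-λI) = λ^2 + 2λ + 17.
Eigenvalues λ = -1 ± 4i.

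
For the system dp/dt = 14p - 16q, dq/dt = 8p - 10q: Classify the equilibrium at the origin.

saddle

A = [[14,-16],[8,-10]]; det(A-λI) = λ^2 - 4λ - 12.
λ = -2, 6: opposite signs.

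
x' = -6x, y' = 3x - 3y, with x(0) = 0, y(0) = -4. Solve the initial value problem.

Coefficient matrix A = [[-6, 0], [3, -3]].
Characteristic polynomial det(A - λI) = λ^2 + 9λ + 18 = 0.
Eigenvalues λ = -3, -6.
For λ=-3: (A-λI) row 1 is [-3, 0], so an eigenvector is (0, 1).
For λ=-6: (A-λI) row 2 is [3, 3], so an eigenvector is (-1, 1).
General solution: c_1e^(-3t)(0,1) + c_2e^(-6t)(-1,1).
Applying x(0)=0, y(0)=-4 gives c_1=-4, c_2=0.

x(t) = 0, y(t) = -4e^(-3t)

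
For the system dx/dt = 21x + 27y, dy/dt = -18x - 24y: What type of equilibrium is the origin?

A = [[21,27],[-18,-24]]; det(A-λI) = λ^2 + 3λ - 18.
λ = 3, -6: opposite signs.

saddle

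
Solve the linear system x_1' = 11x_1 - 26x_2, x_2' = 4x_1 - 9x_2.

x_1(t) = 2C_1e^(t)sin(2t) + 3C_1e^(t)cos(2t) + 3C_2e^(t)sin(2t) - 2C_2e^(t)cos(2t), x_2(t) = C_1e^(t)sin(2t) + C_1e^(t)cos(2t) + C_2e^(t)sin(2t) - C_2e^(t)cos(2t)

Coefficient matrix A = [[11, -26], [4, -9]].
Characteristic polynomial det(A - λI) = λ^2 - 2λ + 5 = 0.
Eigenvalues λ = 1 ± 2i (complex conjugate pair).
For λ=1+2i: an eigenvector is (3,1) - i(2,1) = (3 - 2i, 1 - i).
A real fundamental pair from Re and Im of e^((1+2i)t)v: X_1 = e^(t)(cos(2t)·(3,1) + sin(2t)·(2,1)), X_2 = e^(t)(sin(2t)·(3,1) - cos(2t)·(2,1)).
General solution: C_1X_1 + C_2X_2.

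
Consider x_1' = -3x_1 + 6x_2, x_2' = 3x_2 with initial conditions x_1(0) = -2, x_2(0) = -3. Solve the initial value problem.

x_1(t) = -3e^(3t) + e^(-3t), x_2(t) = -3e^(3t)

Coefficient matrix A = [[-3, 6], [0, 3]].
Characteristic polynomial det(A - λI) = λ^2 - 9 = 0.
Eigenvalues λ = -3, 3.
For λ=-3: (A-λI) row 1 is [0, 6], so an eigenvector is (1, 0).
For λ=3: (A-λI) row 1 is [-6, 6], so an eigenvector is (-1, -1).
General solution: K_1e^(-3t)(1,0) + K_2e^(3t)(-1,-1).
Applying x_1(0)=-2, x_2(0)=-3 gives K_1=1, K_2=3.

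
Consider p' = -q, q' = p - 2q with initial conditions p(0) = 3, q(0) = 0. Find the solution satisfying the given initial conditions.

Coefficient matrix A = [[0, -1], [1, -2]].
Characteristic polynomial det(A - λI) = λ^2 + 2λ + 1 = 0.
Single eigenvalue λ = -1 with algebraic multiplicity 2.
Eigenvector v = (-1,-1); generalized eigenvector w with (A-λI)w=v is (-3,-2).
General solution: e^(-t)[c_1·v + c_2·(t·v + w)].
Applying p(0)=3, q(0)=0 gives c_1=6, c_2=-3.

p(t) = 3te^(-t) + 3e^(-t), q(t) = 3te^(-t)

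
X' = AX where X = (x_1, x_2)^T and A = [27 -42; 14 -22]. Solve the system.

x_1(t) = 3C_1e^(-t) - 2C_2e^(6t), x_2(t) = 2C_1e^(-t) - C_2e^(6t)

Coefficient matrix A = [[27, -42], [14, -22]].
Characteristic polynomial det(A - λI) = λ^2 - 5λ - 6 = 0.
Eigenvalues λ = -1, 6.
For λ=-1: (A-λI) row 1 is [28, -42], so an eigenvector is (3, 2).
For λ=6: (A-λI) row 1 is [21, -42], so an eigenvector is (-2, -1).
General solution: C_1e^(-t)(3,2) + C_2e^(6t)(-2,-1).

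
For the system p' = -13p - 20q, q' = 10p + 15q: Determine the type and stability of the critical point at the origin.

unstable spiral

A = [[-13,-20],[10,15]]; det(A-λI) = λ^2 - 2λ + 5.
λ = 1 ± 2i: positive real part.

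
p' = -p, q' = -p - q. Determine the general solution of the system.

p(t) = -c_2e^(-t), q(t) = c_1e^(-t) + c_2te^(-t) - c_2e^(-t)

Coefficient matrix A = [[-1, 0], [-1, -1]].
Characteristic polynomial det(A - λI) = λ^2 + 2λ + 1 = 0.
Single eigenvalue λ = -1 with algebraic multiplicity 2.
Eigenvector v = (0,1); generalized eigenvector w with (A-λI)w=v is (-1,-1).
General solution: e^(-t)[c_1·v + c_2·(t·v + w)].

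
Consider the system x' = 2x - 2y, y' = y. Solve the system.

x(t) = -K_1e^(2t) - 2K_2e^(t), y(t) = -K_2e^(t)

Coefficient matrix A = [[2, -2], [0, 1]].
Characteristic polynomial det(A - λI) = λ^2 - 3λ + 2 = 0.
Eigenvalues λ = 2, 1.
For λ=2: (A-λI) row 1 is [0, -2], so an eigenvector is (-1, 0).
For λ=1: (A-λI) row 1 is [1, -2], so an eigenvector is (-2, -1).
General solution: K_1e^(2t)(-1,0) + K_2e^(t)(-2,-1).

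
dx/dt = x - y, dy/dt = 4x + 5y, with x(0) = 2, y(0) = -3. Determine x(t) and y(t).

x(t) = -te^(3t) + 2e^(3t), y(t) = 2te^(3t) - 3e^(3t)

Coefficient matrix A = [[1, -1], [4, 5]].
Characteristic polynomial det(A - λI) = λ^2 - 6λ + 9 = 0.
Single eigenvalue λ = 3 with algebraic multiplicity 2.
Eigenvector v = (-1,2); generalized eigenvector w with (A-λI)w=v is (1,-1).
General solution: e^(3t)[K_1·v + K_2·(t·v + w)].
Applying x(0)=2, y(0)=-3 gives K_1=-1, K_2=1.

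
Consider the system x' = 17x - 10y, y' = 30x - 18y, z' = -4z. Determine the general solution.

Coefficient matrix A = [[17, -10, 0], [30, -18, 0], [0, 0, -4]].
det(A - λI) = 0 gives eigenvalues λ = 2, -3, -4.
For λ=2: eigenvector (-2,-3,0).
For λ=-3: eigenvector (1,2,0).
For λ=-4: eigenvector (0,0,1).
General solution: c_1e^(2t)(-2,-3,0) + c_2e^(-3t)(1,2,0) + c_3e^(-4t)(0,0,1).

x(t) = -2c_1e^(2t) + c_2e^(-3t), y(t) = -3c_1e^(2t) + 2c_2e^(-3t), z(t) = c_3e^(-4t)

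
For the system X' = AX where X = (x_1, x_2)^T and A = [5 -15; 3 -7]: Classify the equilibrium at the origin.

stable spiral

A = [[5,-15],[3,-7]]; det(A-λI) = λ^2 + 2λ + 10.
λ = -1 ± 3i: negative real part.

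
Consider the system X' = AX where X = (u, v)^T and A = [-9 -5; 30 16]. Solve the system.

u(t) = K_1e^(t) - K_2e^(6t), v(t) = -2K_1e^(t) + 3K_2e^(6t)

Coefficient matrix A = [[-9, -5], [30, 16]].
Characteristic polynomial det(A - λI) = λ^2 - 7λ + 6 = 0.
Eigenvalues λ = 1, 6.
For λ=1: (A-λI) row 1 is [-10, -5], so an eigenvector is (1, -2).
For λ=6: (A-λI) row 1 is [-15, -5], so an eigenvector is (-1, 3).
General solution: K_1e^(t)(1,-2) + K_2e^(6t)(-1,3).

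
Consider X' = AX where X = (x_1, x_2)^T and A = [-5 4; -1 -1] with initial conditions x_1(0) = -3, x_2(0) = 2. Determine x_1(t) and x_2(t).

Coefficient matrix A = [[-5, 4], [-1, -1]].
Characteristic polynomial det(A - λI) = λ^2 + 6λ + 9 = 0.
Single eigenvalue λ = -3 with algebraic multiplicity 2.
Eigenvector v = (-2,-1); generalized eigenvector w with (A-λI)w=v is (-3,-2).
General solution: e^(-3t)[K_1·v + K_2·(t·v + w)].
Applying x_1(0)=-3, x_2(0)=2 gives K_1=12, K_2=-7.

x_1(t) = 14te^(-3t) - 3e^(-3t), x_2(t) = 7te^(-3t) + 2e^(-3t)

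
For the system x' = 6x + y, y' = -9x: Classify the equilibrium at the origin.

unstable improper node

A = [[6,1],[-9,0]]; det(A-λI) = λ^2 - 6λ + 9.
repeated λ = 3 with a single eigenvector.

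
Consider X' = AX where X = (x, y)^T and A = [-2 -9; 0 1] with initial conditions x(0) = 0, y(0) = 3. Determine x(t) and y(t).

Coefficient matrix A = [[-2, -9], [0, 1]].
Characteristic polynomial det(A - λI) = λ^2 + λ - 2 = 0.
Eigenvalues λ = -2, 1.
For λ=-2: (A-λI) row 1 is [0, -9], so an eigenvector is (-1, 0).
For λ=1: (A-λI) row 1 is [-3, -9], so an eigenvector is (-3, 1).
General solution: c_1e^(-2t)(-1,0) + c_2e^(t)(-3,1).
Applying x(0)=0, y(0)=3 gives c_1=-9, c_2=3.

x(t) = -9e^(t) + 9e^(-2t), y(t) = 3e^(t)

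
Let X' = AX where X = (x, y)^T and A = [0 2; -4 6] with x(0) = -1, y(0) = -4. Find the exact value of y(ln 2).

A = [[0,2],[-4,6]]; eigenvalues λ = 2, 4.
Eigenvectors: (-1,-1) for λ=2, (-1,-2) for λ=4.
From the initial condition, c_1 = -2, c_2 = 3.
y(ln 2) = (-2)(2^2)(-1) + (3)(2^4)(-2) = -88.

-88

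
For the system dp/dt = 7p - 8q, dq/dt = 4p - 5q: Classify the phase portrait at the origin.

A = [[7,-8],[4,-5]]; det(A-λI) = λ^2 - 2λ - 3.
λ = 3, -1: opposite signs.

saddle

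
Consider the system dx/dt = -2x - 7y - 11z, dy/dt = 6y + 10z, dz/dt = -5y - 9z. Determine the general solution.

Coefficient matrix A = [[-2, -7, -11], [0, 6, 10], [0, -5, -9]].
det(A - λI) = 0 gives eigenvalues λ = -4, -2, 1.
For λ=-4: eigenvector (2,-1,1).
For λ=-2: eigenvector (1,0,0).
For λ=1: eigenvector (1,-2,1).
General solution: c_1e^(-4t)(2,-1,1) + c_2e^(-2t)(1,0,0) + c_3e^(t)(1,-2,1).

x(t) = 2c_1e^(-4t) + c_2e^(-2t) + c_3e^(t), y(t) = -c_1e^(-4t) - 2c_3e^(t), z(t) = c_1e^(-4t) + c_3e^(t)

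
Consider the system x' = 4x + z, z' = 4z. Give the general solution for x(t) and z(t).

Coefficient matrix A = [[4, 1], [0, 4]].
Characteristic polynomial det(A - λI) = λ^2 - 8λ + 16 = 0.
Single eigenvalue λ = 4 with algebraic multiplicity 2.
Eigenvector v = (1,0); generalized eigenvector w with (A-λI)w=v is (-1,1).
General solution: e^(4t)[K_1·v + K_2·(t·v + w)].

x(t) = K_1e^(4t) + K_2te^(4t) - K_2e^(4t), z(t) = K_2e^(4t)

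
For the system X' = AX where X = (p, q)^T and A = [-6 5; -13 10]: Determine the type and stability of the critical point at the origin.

unstable spiral

A = [[-6,5],[-13,10]]; det(A-λI) = λ^2 - 4λ + 5.
λ = 2 ± i: positive real part.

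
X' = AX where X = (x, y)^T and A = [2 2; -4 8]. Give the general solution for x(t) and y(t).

Coefficient matrix A = [[2, 2], [-4, 8]].
Characteristic polynomial det(A - λI) = λ^2 - 10λ + 24 = 0.
Eigenvalues λ = 6, 4.
For λ=6: (A-λI) row 1 is [-4, 2], so an eigenvector is (1, 2).
For λ=4: (A-λI) row 1 is [-2, 2], so an eigenvector is (1, 1).
General solution: C_1e^(6t)(1,2) + C_2e^(4t)(1,1).

x(t) = C_1e^(6t) + C_2e^(4t), y(t) = 2C_1e^(6t) + C_2e^(4t)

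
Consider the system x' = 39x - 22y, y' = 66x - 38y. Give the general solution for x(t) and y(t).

Coefficient matrix A = [[39, -22], [66, -38]].
Characteristic polynomial det(A - λI) = λ^2 - λ - 30 = 0.
Eigenvalues λ = -5, 6.
For λ=-5: (A-λI) row 1 is [44, -22], so an eigenvector is (-1, -2).
For λ=6: (A-λI) row 1 is [33, -22], so an eigenvector is (2, 3).
General solution: C_1e^(-5t)(-1,-2) + C_2e^(6t)(2,3).

x(t) = -C_1e^(-5t) + 2C_2e^(6t), y(t) = -2C_1e^(-5t) + 3C_2e^(6t)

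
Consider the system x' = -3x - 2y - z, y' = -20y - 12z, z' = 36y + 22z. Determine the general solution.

x(t) = c_2e^(-3t) - c_3e^(-2t), y(t) = c_1e^(4t) + 2c_3e^(-2t), z(t) = -2c_1e^(4t) - 3c_3e^(-2t)

Coefficient matrix A = [[-3, -2, -1], [0, -20, -12], [0, 36, 22]].
det(A - λI) = 0 gives eigenvalues λ = 4, -3, -2.
For λ=4: eigenvector (0,1,-2).
For λ=-3: eigenvector (1,0,0).
For λ=-2: eigenvector (-1,2,-3).
General solution: c_1e^(4t)(0,1,-2) + c_2e^(-3t)(1,0,0) + c_3e^(-2t)(-1,2,-3).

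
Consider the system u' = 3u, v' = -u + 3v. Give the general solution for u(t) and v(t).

u(t) = c_2e^(3t), v(t) = -c_1e^(3t) - c_2te^(3t) + c_2e^(3t)

Coefficient matrix A = [[3, 0], [-1, 3]].
Characteristic polynomial det(A - λI) = λ^2 - 6λ + 9 = 0.
Single eigenvalue λ = 3 with algebraic multiplicity 2.
Eigenvector v = (0,-1); generalized eigenvector w with (A-λI)w=v is (1,1).
General solution: e^(3t)[c_1·v + c_2·(t·v + w)].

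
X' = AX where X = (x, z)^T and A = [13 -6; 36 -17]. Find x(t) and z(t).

x(t) = c_1e^(-5t) + c_2e^(t), z(t) = 3c_1e^(-5t) + 2c_2e^(t)

Coefficient matrix A = [[13, -6], [36, -17]].
Characteristic polynomial det(A - λI) = λ^2 + 4λ - 5 = 0.
Eigenvalues λ = -5, 1.
For λ=-5: (A-λI) row 1 is [18, -6], so an eigenvector is (1, 3).
For λ=1: (A-λI) row 1 is [12, -6], so an eigenvector is (1, 2).
General solution: c_1e^(-5t)(1,3) + c_2e^(t)(1,2).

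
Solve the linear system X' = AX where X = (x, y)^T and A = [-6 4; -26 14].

Coefficient matrix A = [[-6, 4], [-26, 14]].
Characteristic polynomial det(A - λI) = λ^2 - 8λ + 20 = 0.
Eigenvalues λ = 4 ± 2i (complex conjugate pair).
For λ=4+2i: an eigenvector is (1,2) - i(-1,-3) = (1 + i, 2 + 3i).
A real fundamental pair from Re and Im of e^((4+2i)t)v: X_1 = e^(4t)(cos(2t)·(1,2) + sin(2t)·(-1,-3)), X_2 = e^(4t)(sin(2t)·(1,2) - cos(2t)·(-1,-3)).
General solution: c_1X_1 + c_2X_2.

x(t) = -c_1e^(4t)sin(2t) + c_1e^(4t)cos(2t) + c_2e^(4t)sin(2t) + c_2e^(4t)cos(2t), y(t) = -3c_1e^(4t)sin(2t) + 2c_1e^(4t)cos(2t) + 2c_2e^(4t)sin(2t) + 3c_2e^(4t)cos(2t)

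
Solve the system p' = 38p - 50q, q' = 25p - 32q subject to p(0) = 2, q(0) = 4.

p(t) = -26e^(3t)sin(5t) + 2e^(3t)cos(5t), q(t) = -18e^(3t)sin(5t) + 4e^(3t)cos(5t)

Coefficient matrix A = [[38, -50], [25, -32]].
Characteristic polynomial det(A - λI) = λ^2 - 6λ + 34 = 0.
Eigenvalues λ = 3 ± 5i (complex conjugate pair).
For λ=3+5i: an eigenvector is (3,2) - i(1,1) = (3 - i, 2 - i).
A real fundamental pair from Re and Im of e^((3+5i)t)v: X_1 = e^(3t)(cos(5t)·(3,2) + sin(5t)·(1,1)), X_2 = e^(3t)(sin(5t)·(3,2) - cos(5t)·(1,1)).
General solution: c_1X_1 + c_2X_2.
Applying p(0)=2, q(0)=4 gives c_1=-2, c_2=-8.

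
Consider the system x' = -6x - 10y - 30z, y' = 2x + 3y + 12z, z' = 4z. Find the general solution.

Coefficient matrix A = [[-6, -10, -30], [2, 3, 12], [0, 0, 4]].
det(A - λI) = 0 gives eigenvalues λ = -1, -2, 4.
For λ=-1: eigenvector (-2,1,0).
For λ=-2: eigenvector (5,-2,0).
For λ=4: eigenvector (-5,2,1).
General solution: c_1e^(-t)(-2,1,0) + c_2e^(-2t)(5,-2,0) + c_3e^(4t)(-5,2,1).

x(t) = -2c_1e^(-t) + 5c_2e^(-2t) - 5c_3e^(4t), y(t) = c_1e^(-t) - 2c_2e^(-2t) + 2c_3e^(4t), z(t) = c_3e^(4t)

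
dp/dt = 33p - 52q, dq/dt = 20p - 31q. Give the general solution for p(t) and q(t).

p(t) = 3K_1e^(t)sin(4t) + 2K_1e^(t)cos(4t) + 2K_2e^(t)sin(4t) - 3K_2e^(t)cos(4t), q(t) = 2K_1e^(t)sin(4t) + K_1e^(t)cos(4t) + K_2e^(t)sin(4t) - 2K_2e^(t)cos(4t)

Coefficient matrix A = [[33, -52], [20, -31]].
Characteristic polynomial det(A - λI) = λ^2 - 2λ + 17 = 0.
Eigenvalues λ = 1 ± 4i (complex conjugate pair).
For λ=1+4i: an eigenvector is (2,1) - i(3,2) = (2 - 3i, 1 - 2i).
A real fundamental pair from Re and Im of e^((1+4i)t)v: X_1 = e^(t)(cos(4t)·(2,1) + sin(4t)·(3,2)), X_2 = e^(t)(sin(4t)·(2,1) - cos(4t)·(3,2)).
General solution: K_1X_1 + K_2X_2.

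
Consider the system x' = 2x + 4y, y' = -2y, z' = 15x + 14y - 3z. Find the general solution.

x(t) = C_1e^(2t) - C_2e^(-2t), y(t) = C_2e^(-2t), z(t) = 3C_1e^(2t) - C_2e^(-2t) + C_3e^(-3t)

Coefficient matrix A = [[2, 4, 0], [0, -2, 0], [15, 14, -3]].
det(A - λI) = 0 gives eigenvalues λ = 2, -2, -3.
For λ=2: eigenvector (1,0,3).
For λ=-2: eigenvector (-1,1,-1).
For λ=-3: eigenvector (0,0,1).
General solution: C_1e^(2t)(1,0,3) + C_2e^(-2t)(-1,1,-1) + C_3e^(-3t)(0,0,1).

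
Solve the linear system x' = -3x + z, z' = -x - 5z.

x(t) = -c_1e^(-4t) - c_2te^(-4t) + 2c_2e^(-4t), z(t) = c_1e^(-4t) + c_2te^(-4t) - 3c_2e^(-4t)

Coefficient matrix A = [[-3, 1], [-1, -5]].
Characteristic polynomial det(A - λI) = λ^2 + 8λ + 16 = 0.
Single eigenvalue λ = -4 with algebraic multiplicity 2.
Eigenvector v = (-1,1); generalized eigenvector w with (A-λI)w=v is (2,-3).
General solution: e^(-4t)[c_1·v + c_2·(t·v + w)].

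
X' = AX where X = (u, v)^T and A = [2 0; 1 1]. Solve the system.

u(t) = C_2e^(2t), v(t) = -C_1e^(t) + C_2e^(2t)

Coefficient matrix A = [[2, 0], [1, 1]].
Characteristic polynomial det(A - λI) = λ^2 - 3λ + 2 = 0.
Eigenvalues λ = 1, 2.
For λ=1: (A-λI) row 1 is [1, 0], so an eigenvector is (0, -1).
For λ=2: (A-λI) row 2 is [1, -1], so an eigenvector is (1, 1).
General solution: C_1e^(t)(0,-1) + C_2e^(2t)(1,1).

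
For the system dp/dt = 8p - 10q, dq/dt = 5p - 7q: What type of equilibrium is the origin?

saddle

A = [[8,-10],[5,-7]]; det(A-λI) = λ^2 - λ - 6.
λ = 3, -2: opposite signs.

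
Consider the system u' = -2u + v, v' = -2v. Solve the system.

Coefficient matrix A = [[-2, 1], [0, -2]].
Characteristic polynomial det(A - λI) = λ^2 + 4λ + 4 = 0.
Single eigenvalue λ = -2 with algebraic multiplicity 2.
Eigenvector v = (1,0); generalized eigenvector w with (A-λI)w=v is (-2,1).
General solution: e^(-2t)[K_1·v + K_2·(t·v + w)].

u(t) = K_1e^(-2t) + K_2te^(-2t) - 2K_2e^(-2t), v(t) = K_2e^(-2t)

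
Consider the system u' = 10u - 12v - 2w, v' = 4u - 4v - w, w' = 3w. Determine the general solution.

Coefficient matrix A = [[10, -12, -2], [4, -4, -1], [0, 0, 3]].
det(A - λI) = 0 gives eigenvalues λ = 2, 4, 3.
For λ=2: eigenvector (-3,-2,0).
For λ=4: eigenvector (2,1,0).
For λ=3: eigenvector (2,1,1).
General solution: C_1e^(2t)(-3,-2,0) + C_2e^(4t)(2,1,0) + C_3e^(3t)(2,1,1).

u(t) = -3C_1e^(2t) + 2C_2e^(4t) + 2C_3e^(3t), v(t) = -2C_1e^(2t) + C_2e^(4t) + C_3e^(3t), w(t) = C_3e^(3t)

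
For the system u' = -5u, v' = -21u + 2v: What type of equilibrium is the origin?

A = [[-5,0],[-21,2]]; det(A-λI) = λ^2 + 3λ - 10.
λ = 2, -5: opposite signs.

saddle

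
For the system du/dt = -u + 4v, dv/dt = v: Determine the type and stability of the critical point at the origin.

saddle

A = [[-1,4],[0,1]]; det(A-λI) = λ^2 - 1.
λ = -1, 1: opposite signs.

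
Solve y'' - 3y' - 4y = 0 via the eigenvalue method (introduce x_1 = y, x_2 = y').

Let x_1 = y, x_2 = y'. Then x_1' = x_2 and x_2' = 4x_1 + 3x_2.
A = [[0,1],[4,3]]; det(A-λI) = λ^2 - 3λ - 4.
Eigenvalues λ = 4, -1 with eigenvectors (1,4), (1,-1).

y(t) = C_1e^(4t) + C_2e^(-t)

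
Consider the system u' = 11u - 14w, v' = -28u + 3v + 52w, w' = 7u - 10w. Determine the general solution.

Coefficient matrix A = [[11, 0, -14], [-28, 3, 52], [7, 0, -10]].
det(A - λI) = 0 gives eigenvalues λ = 4, 3, -3.
For λ=4: eigenvector (2,-4,1).
For λ=3: eigenvector (0,1,0).
For λ=-3: eigenvector (1,-4,1).
General solution: C_1e^(4t)(2,-4,1) + C_2e^(3t)(0,1,0) + C_3e^(-3t)(1,-4,1).

u(t) = 2C_1e^(4t) + C_3e^(-3t), v(t) = -4C_1e^(4t) + C_2e^(3t) - 4C_3e^(-3t), w(t) = C_1e^(4t) + C_3e^(-3t)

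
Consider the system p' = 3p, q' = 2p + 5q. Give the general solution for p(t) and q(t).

p(t) = -C_1e^(3t), q(t) = C_1e^(3t) + C_2e^(5t)

Coefficient matrix A = [[3, 0], [2, 5]].
Characteristic polynomial det(A - λI) = λ^2 - 8λ + 15 = 0.
Eigenvalues λ = 3, 5.
For λ=3: (A-λI) row 2 is [2, 2], so an eigenvector is (-1, 1).
For λ=5: (A-λI) row 1 is [-2, 0], so an eigenvector is (0, 1).
General solution: C_1e^(3t)(-1,1) + C_2e^(5t)(0,1).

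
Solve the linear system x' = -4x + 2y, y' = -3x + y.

x(t) = K_1e^(-2t) - 2K_2e^(-t), y(t) = K_1e^(-2t) - 3K_2e^(-t)

Coefficient matrix A = [[-4, 2], [-3, 1]].
Characteristic polynomial det(A - λI) = λ^2 + 3λ + 2 = 0.
Eigenvalues λ = -2, -1.
For λ=-2: (A-λI) row 1 is [-2, 2], so an eigenvector is (1, 1).
For λ=-1: (A-λI) row 1 is [-3, 2], so an eigenvector is (-2, -3).
General solution: K_1e^(-2t)(1,1) + K_2e^(-t)(-2,-3).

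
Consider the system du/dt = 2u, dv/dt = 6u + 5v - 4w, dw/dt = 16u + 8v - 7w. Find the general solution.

Coefficient matrix A = [[2, 0, 0], [6, 5, -4], [16, 8, -7]].
det(A - λI) = 0 gives eigenvalues λ = -3, 2, 1.
For λ=-3: eigenvector (0,-1,-2).
For λ=2: eigenvector (1,-2,0).
For λ=1: eigenvector (0,1,1).
General solution: c_1e^(-3t)(0,-1,-2) + c_2e^(2t)(1,-2,0) + c_3e^(t)(0,1,1).

u(t) = c_2e^(2t), v(t) = -c_1e^(-3t) - 2c_2e^(2t) + c_3e^(t), w(t) = -2c_1e^(-3t) + c_3e^(t)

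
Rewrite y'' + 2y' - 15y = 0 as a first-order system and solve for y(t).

Let x_1 = y, x_2 = y'. Then x_1' = x_2 and x_2' = 15x_1 - 2x_2.
A = [[0,1],[15,-2]]; det(A-λI) = λ^2 + 2λ - 15.
Eigenvalues λ = -5, 3 with eigenvectors (1,-5), (1,3).

y(t) = c_1e^(-5t) + c_2e^(3t)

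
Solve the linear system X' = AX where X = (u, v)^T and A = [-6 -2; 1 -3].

u(t) = -2C_1e^(-5t) + C_2e^(-4t), v(t) = C_1e^(-5t) - C_2e^(-4t)

Coefficient matrix A = [[-6, -2], [1, -3]].
Characteristic polynomial det(A - λI) = λ^2 + 9λ + 20 = 0.
Eigenvalues λ = -5, -4.
For λ=-5: (A-λI) row 1 is [-1, -2], so an eigenvector is (-2, 1).
For λ=-4: (A-λI) row 1 is [-2, -2], so an eigenvector is (1, -1).
General solution: C_1e^(-5t)(-2,1) + C_2e^(-4t)(1,-1).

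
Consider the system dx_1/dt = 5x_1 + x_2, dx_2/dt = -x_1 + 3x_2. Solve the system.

x_1(t) = -K_1e^(4t) - K_2te^(4t) + K_2e^(4t), x_2(t) = K_1e^(4t) + K_2te^(4t) - 2K_2e^(4t)

Coefficient matrix A = [[5, 1], [-1, 3]].
Characteristic polynomial det(A - λI) = λ^2 - 8λ + 16 = 0.
Single eigenvalue λ = 4 with algebraic multiplicity 2.
Eigenvector v = (-1,1); generalized eigenvector w with (A-λI)w=v is (1,-2).
General solution: e^(4t)[K_1·v + K_2·(t·v + w)].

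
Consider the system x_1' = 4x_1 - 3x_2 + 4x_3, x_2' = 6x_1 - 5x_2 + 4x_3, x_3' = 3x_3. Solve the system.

Coefficient matrix A = [[4, -3, 4], [6, -5, 4], [0, 0, 3]].
det(A - λI) = 0 gives eigenvalues λ = 3, 1, -2.
For λ=3: eigenvector (2,2,1).
For λ=1: eigenvector (1,1,0).
For λ=-2: eigenvector (-1,-2,0).
General solution: C_1e^(3t)(2,2,1) + C_2e^(t)(1,1,0) + C_3e^(-2t)(-1,-2,0).

x_1(t) = 2C_1e^(3t) + C_2e^(t) - C_3e^(-2t), x_2(t) = 2C_1e^(3t) + C_2e^(t) - 2C_3e^(-2t), x_3(t) = C_1e^(3t)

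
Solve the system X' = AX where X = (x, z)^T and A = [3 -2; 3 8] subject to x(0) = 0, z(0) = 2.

x(t) = -4e^(6t) + 4e^(5t), z(t) = 6e^(6t) - 4e^(5t)

Coefficient matrix A = [[3, -2], [3, 8]].
Characteristic polynomial det(A - λI) = λ^2 - 11λ + 30 = 0.
Eigenvalues λ = 5, 6.
For λ=5: (A-λI) row 1 is [-2, -2], so an eigenvector is (-1, 1).
For λ=6: (A-λI) row 1 is [-3, -2], so an eigenvector is (-2, 3).
General solution: K_1e^(5t)(-1,1) + K_2e^(6t)(-2,3).
Applying x(0)=0, z(0)=2 gives K_1=-4, K_2=2.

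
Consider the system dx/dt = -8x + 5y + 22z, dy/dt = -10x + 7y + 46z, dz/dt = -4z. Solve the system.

x(t) = -c_1e^(-3t) + c_2e^(2t) - 2c_3e^(-4t), y(t) = -c_1e^(-3t) + 2c_2e^(2t) - 6c_3e^(-4t), z(t) = c_3e^(-4t)

Coefficient matrix A = [[-8, 5, 22], [-10, 7, 46], [0, 0, -4]].
det(A - λI) = 0 gives eigenvalues λ = -3, 2, -4.
For λ=-3: eigenvector (-1,-1,0).
For λ=2: eigenvector (1,2,0).
For λ=-4: eigenvector (-2,-6,1).
General solution: c_1e^(-3t)(-1,-1,0) + c_2e^(2t)(1,2,0) + c_3e^(-4t)(-2,-6,1).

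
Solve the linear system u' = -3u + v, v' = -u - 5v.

Coefficient matrix A = [[-3, 1], [-1, -5]].
Characteristic polynomial det(A - λI) = λ^2 + 8λ + 16 = 0.
Single eigenvalue λ = -4 with algebraic multiplicity 2.
Eigenvector v = (1,-1); generalized eigenvector w with (A-λI)w=v is (3,-2).
General solution: e^(-4t)[C_1·v + C_2·(t·v + w)].

u(t) = C_1e^(-4t) + C_2te^(-4t) + 3C_2e^(-4t), v(t) = -C_1e^(-4t) - C_2te^(-4t) - 2C_2e^(-4t)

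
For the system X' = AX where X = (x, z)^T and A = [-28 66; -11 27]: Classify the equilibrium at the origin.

A = [[-28,66],[-11,27]]; det(A-λI) = λ^2 + λ - 30.
λ = 5, -6: opposite signs.

saddle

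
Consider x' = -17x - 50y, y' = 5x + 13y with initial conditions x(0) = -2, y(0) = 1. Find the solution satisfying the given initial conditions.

x(t) = -4e^(-2t)sin(5t) - 2e^(-2t)cos(5t), y(t) = e^(-2t)sin(5t) + e^(-2t)cos(5t)

Coefficient matrix A = [[-17, -50], [5, 13]].
Characteristic polynomial det(A - λI) = λ^2 + 4λ + 29 = 0.
Eigenvalues λ = -2 ± 5i (complex conjugate pair).
For λ=-2+5i: an eigenvector is (3,-1) - i(1,0) = (3 - i, -1).
A real fundamental pair from Re and Im of e^((-2+5i)t)v: X_1 = e^(-2t)(cos(5t)·(3,-1) + sin(5t)·(1,0)), X_2 = e^(-2t)(sin(5t)·(3,-1) - cos(5t)·(1,0)).
General solution: c_1X_1 + c_2X_2.
Applying x(0)=-2, y(0)=1 gives c_1=-1, c_2=-1.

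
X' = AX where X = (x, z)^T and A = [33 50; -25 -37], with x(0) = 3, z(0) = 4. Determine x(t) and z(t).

Coefficient matrix A = [[33, 50], [-25, -37]].
Characteristic polynomial det(A - λI) = λ^2 + 4λ + 29 = 0.
Eigenvalues λ = -2 ± 5i (complex conjugate pair).
For λ=-2+5i: an eigenvector is (1,-1) - i(-3,2) = (1 + 3i, -1 - 2i).
A real fundamental pair from Re and Im of e^((-2+5i)t)v: X_1 = e^(-2t)(cos(5t)·(1,-1) + sin(5t)·(-3,2)), X_2 = e^(-2t)(sin(5t)·(1,-1) - cos(5t)·(-3,2)).
General solution: c_1X_1 + c_2X_2.
Applying x(0)=3, z(0)=4 gives c_1=-18, c_2=7.

x(t) = 61e^(-2t)sin(5t) + 3e^(-2t)cos(5t), z(t) = -43e^(-2t)sin(5t) + 4e^(-2t)cos(5t)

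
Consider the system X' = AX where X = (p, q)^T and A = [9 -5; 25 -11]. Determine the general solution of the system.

p(t) = -C_1e^(-t)cos(5t) - C_2e^(-t)sin(5t), q(t) = -C_1e^(-t)sin(5t) - 2C_1e^(-t)cos(5t) - 2C_2e^(-t)sin(5t) + C_2e^(-t)cos(5t)

Coefficient matrix A = [[9, -5], [25, -11]].
Characteristic polynomial det(A - λI) = λ^2 + 2λ + 26 = 0.
Eigenvalues λ = -1 ± 5i (complex conjugate pair).
For λ=-1+5i: an eigenvector is (-1,-2) - i(0,-1) = (-1, -2 + i).
A real fundamental pair from Re and Im of e^((-1+5i)t)v: X_1 = e^(-t)(cos(5t)·(-1,-2) + sin(5t)·(0,-1)), X_2 = e^(-t)(sin(5t)·(-1,-2) - cos(5t)·(0,-1)).
General solution: C_1X_1 + C_2X_2.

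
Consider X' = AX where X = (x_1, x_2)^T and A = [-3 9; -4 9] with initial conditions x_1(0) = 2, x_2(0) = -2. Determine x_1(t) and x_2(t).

x_1(t) = -30te^(3t) + 2e^(3t), x_2(t) = -20te^(3t) - 2e^(3t)

Coefficient matrix A = [[-3, 9], [-4, 9]].
Characteristic polynomial det(A - λI) = λ^2 - 6λ + 9 = 0.
Single eigenvalue λ = 3 with algebraic multiplicity 2.
Eigenvector v = (-3,-2); generalized eigenvector w with (A-λI)w=v is (2,1).
General solution: e^(3t)[K_1·v + K_2·(t·v + w)].
Applying x_1(0)=2, x_2(0)=-2 gives K_1=6, K_2=10.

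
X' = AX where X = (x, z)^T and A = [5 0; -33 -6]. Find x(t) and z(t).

x(t) = -c_1e^(5t), z(t) = 3c_1e^(5t) + c_2e^(-6t)

Coefficient matrix A = [[5, 0], [-33, -6]].
Characteristic polynomial det(A - λI) = λ^2 + λ - 30 = 0.
Eigenvalues λ = 5, -6.
For λ=5: (A-λI) row 2 is [-33, -11], so an eigenvector is (-1, 3).
For λ=-6: (A-λI) row 1 is [11, 0], so an eigenvector is (0, 1).
General solution: c_1e^(5t)(-1,3) + c_2e^(-6t)(0,1).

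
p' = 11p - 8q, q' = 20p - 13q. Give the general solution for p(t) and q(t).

Coefficient matrix A = [[11, -8], [20, -13]].
Characteristic polynomial det(A - λI) = λ^2 + 2λ + 17 = 0.
Eigenvalues λ = -1 ± 4i (complex conjugate pair).
For λ=-1+4i: an eigenvector is (-1,-2) - i(1,1) = (-1 - i, -2 - i).
A real fundamental pair from Re and Im of e^((-1+4i)t)v: X_1 = e^(-t)(cos(4t)·(-1,-2) + sin(4t)·(1,1)), X_2 = e^(-t)(sin(4t)·(-1,-2) - cos(4t)·(1,1)).
General solution: K_1X_1 + K_2X_2.

p(t) = K_1e^(-t)sin(4t) - K_1e^(-t)cos(4t) - K_2e^(-t)sin(4t) - K_2e^(-t)cos(4t), q(t) = K_1e^(-t)sin(4t) - 2K_1e^(-t)cos(4t) - 2K_2e^(-t)sin(4t) - K_2e^(-t)cos(4t)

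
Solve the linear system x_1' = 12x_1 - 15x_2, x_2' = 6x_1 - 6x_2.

x_1(t) = K_1e^(3t)sin(3t) + 2K_1e^(3t)cos(3t) + 2K_2e^(3t)sin(3t) - K_2e^(3t)cos(3t), x_2(t) = K_1e^(3t)sin(3t) + K_1e^(3t)cos(3t) + K_2e^(3t)sin(3t) - K_2e^(3t)cos(3t)

Coefficient matrix A = [[12, -15], [6, -6]].
Characteristic polynomial det(A - λI) = λ^2 - 6λ + 18 = 0.
Eigenvalues λ = 3 ± 3i (complex conjugate pair).
For λ=3+3i: an eigenvector is (2,1) - i(1,1) = (2 - i, 1 - i).
A real fundamental pair from Re and Im of e^((3+3i)t)v: X_1 = e^(3t)(cos(3t)·(2,1) + sin(3t)·(1,1)), X_2 = e^(3t)(sin(3t)·(2,1) - cos(3t)·(1,1)).
General solution: K_1X_1 + K_2X_2.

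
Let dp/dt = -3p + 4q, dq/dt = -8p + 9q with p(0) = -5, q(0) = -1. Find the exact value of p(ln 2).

110

A = [[-3,4],[-8,9]]; eigenvalues λ = 5, 1.
Eigenvectors: (1,2) for λ=5, (-1,-1) for λ=1.
From the initial condition, c_1 = 4, c_2 = 9.
p(ln 2) = (4)(2^5)(1) + (9)(2^1)(-1) = 110.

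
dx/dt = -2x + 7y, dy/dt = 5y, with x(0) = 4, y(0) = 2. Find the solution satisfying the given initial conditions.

x(t) = 2e^(5t) + 2e^(-2t), y(t) = 2e^(5t)

Coefficient matrix A = [[-2, 7], [0, 5]].
Characteristic polynomial det(A - λI) = λ^2 - 3λ - 10 = 0.
Eigenvalues λ = 5, -2.
For λ=5: (A-λI) row 1 is [-7, 7], so an eigenvector is (1, 1).
For λ=-2: (A-λI) row 1 is [0, 7], so an eigenvector is (-1, 0).
General solution: K_1e^(5t)(1,1) + K_2e^(-2t)(-1,0).
Applying x(0)=4, y(0)=2 gives K_1=2, K_2=-2.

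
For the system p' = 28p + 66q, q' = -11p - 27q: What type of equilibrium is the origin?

A = [[28,66],[-11,-27]]; det(A-λI) = λ^2 - λ - 30.
λ = -5, 6: opposite signs.

saddle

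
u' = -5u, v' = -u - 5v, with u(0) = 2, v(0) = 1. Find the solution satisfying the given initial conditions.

u(t) = 2e^(-5t), v(t) = -2te^(-5t) + e^(-5t)

Coefficient matrix A = [[-5, 0], [-1, -5]].
Characteristic polynomial det(A - λI) = λ^2 + 10λ + 25 = 0.
Single eigenvalue λ = -5 with algebraic multiplicity 2.
Eigenvector v = (0,-1); generalized eigenvector w with (A-λI)w=v is (1,-2).
General solution: e^(-5t)[c_1·v + c_2·(t·v + w)].
Applying u(0)=2, v(0)=1 gives c_1=-5, c_2=2.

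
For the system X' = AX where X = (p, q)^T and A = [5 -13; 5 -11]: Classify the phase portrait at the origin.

stable spiral

A = [[5,-13],[5,-11]]; det(A-λI) = λ^2 + 6λ + 10.
λ = -3 ± i: negative real part.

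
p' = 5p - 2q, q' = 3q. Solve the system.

Coefficient matrix A = [[5, -2], [0, 3]].
Characteristic polynomial det(A - λI) = λ^2 - 8λ + 15 = 0.
Eigenvalues λ = 5, 3.
For λ=5: (A-λI) row 1 is [0, -2], so an eigenvector is (1, 0).
For λ=3: (A-λI) row 1 is [2, -2], so an eigenvector is (-1, -1).
General solution: K_1e^(5t)(1,0) + K_2e^(3t)(-1,-1).

p(t) = K_1e^(5t) - K_2e^(3t), q(t) = -K_2e^(3t)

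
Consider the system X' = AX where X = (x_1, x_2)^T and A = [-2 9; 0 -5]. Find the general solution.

Coefficient matrix A = [[-2, 9], [0, -5]].
Characteristic polynomial det(A - λI) = λ^2 + 7λ + 10 = 0.
Eigenvalues λ = -2, -5.
For λ=-2: (A-λI) row 1 is [0, 9], so an eigenvector is (-1, 0).
For λ=-5: (A-λI) row 1 is [3, 9], so an eigenvector is (-3, 1).
General solution: c_1e^(-2t)(-1,0) + c_2e^(-5t)(-3,1).

x_1(t) = -c_1e^(-2t) - 3c_2e^(-5t), x_2(t) = c_2e^(-5t)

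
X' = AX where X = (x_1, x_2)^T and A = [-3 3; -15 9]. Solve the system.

x_1(t) = -C_1e^(3t)cos(3t) - C_2e^(3t)sin(3t), x_2(t) = C_1e^(3t)sin(3t) - 2C_1e^(3t)cos(3t) - 2C_2e^(3t)sin(3t) - C_2e^(3t)cos(3t)

Coefficient matrix A = [[-3, 3], [-15, 9]].
Characteristic polynomial det(A - λI) = λ^2 - 6λ + 18 = 0.
Eigenvalues λ = 3 ± 3i (complex conjugate pair).
For λ=3+3i: an eigenvector is (-1,-2) - i(0,1) = (-1, -2 - i).
A real fundamental pair from Re and Im of e^((3+3i)t)v: X_1 = e^(3t)(cos(3t)·(-1,-2) + sin(3t)·(0,1)), X_2 = e^(3t)(sin(3t)·(-1,-2) - cos(3t)·(0,1)).
General solution: C_1X_1 + C_2X_2.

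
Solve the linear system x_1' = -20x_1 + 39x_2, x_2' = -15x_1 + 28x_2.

x_1(t) = 3c_1e^(4t)sin(3t) - 2c_1e^(4t)cos(3t) - 2c_2e^(4t)sin(3t) - 3c_2e^(4t)cos(3t), x_2(t) = 2c_1e^(4t)sin(3t) - c_1e^(4t)cos(3t) - c_2e^(4t)sin(3t) - 2c_2e^(4t)cos(3t)

Coefficient matrix A = [[-20, 39], [-15, 28]].
Characteristic polynomial det(A - λI) = λ^2 - 8λ + 25 = 0.
Eigenvalues λ = 4 ± 3i (complex conjugate pair).
For λ=4+3i: an eigenvector is (-2,-1) - i(3,2) = (-2 - 3i, -1 - 2i).
A real fundamental pair from Re and Im of e^((4+3i)t)v: X_1 = e^(4t)(cos(3t)·(-2,-1) + sin(3t)·(3,2)), X_2 = e^(4t)(sin(3t)·(-2,-1) - cos(3t)·(3,2)).
General solution: c_1X_1 + c_2X_2.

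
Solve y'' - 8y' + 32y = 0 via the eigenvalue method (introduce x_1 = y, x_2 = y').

Let x_1 = y, x_2 = y'. Then x_1' = x_2 and x_2' = -32x_1 + 8x_2.
A = [[0,1],[-32,8]]; det(A-λI) = λ^2 - 8λ + 32.
Eigenvalues λ = 4 ± 4i.

y(t) = K_1e^(4t)cos(4t) + K_2e^(4t)sin(4t)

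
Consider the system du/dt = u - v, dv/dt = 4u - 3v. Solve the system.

Coefficient matrix A = [[1, -1], [4, -3]].
Characteristic polynomial det(A - λI) = λ^2 + 2λ + 1 = 0.
Single eigenvalue λ = -1 with algebraic multiplicity 2.
Eigenvector v = (-1,-2); generalized eigenvector w with (A-λI)w=v is (-2,-3).
General solution: e^(-t)[C_1·v + C_2·(t·v + w)].

u(t) = -C_1e^(-t) - C_2te^(-t) - 2C_2e^(-t), v(t) = -2C_1e^(-t) - 2C_2te^(-t) - 3C_2e^(-t)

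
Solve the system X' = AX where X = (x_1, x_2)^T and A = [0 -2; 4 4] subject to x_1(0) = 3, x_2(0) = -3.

x_1(t) = 3e^(2t)cos(2t), x_2(t) = 3e^(2t)sin(2t) - 3e^(2t)cos(2t)

Coefficient matrix A = [[0, -2], [4, 4]].
Characteristic polynomial det(A - λI) = λ^2 - 4λ + 8 = 0.
Eigenvalues λ = 2 ± 2i (complex conjugate pair).
For λ=2+2i: an eigenvector is (1,-1) - i(0,1) = (1, -1 - i).
A real fundamental pair from Re and Im of e^((2+2i)t)v: X_1 = e^(2t)(cos(2t)·(1,-1) + sin(2t)·(0,1)), X_2 = e^(2t)(sin(2t)·(1,-1) - cos(2t)·(0,1)).
General solution: c_1X_1 + c_2X_2.
Applying x_1(0)=3, x_2(0)=-3 gives c_1=3, c_2=0.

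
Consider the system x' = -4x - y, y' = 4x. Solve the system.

x(t) = C_1e^(-2t) + C_2te^(-2t) - C_2e^(-2t), y(t) = -2C_1e^(-2t) - 2C_2te^(-2t) + C_2e^(-2t)

Coefficient matrix A = [[-4, -1], [4, 0]].
Characteristic polynomial det(A - λI) = λ^2 + 4λ + 4 = 0.
Single eigenvalue λ = -2 with algebraic multiplicity 2.
Eigenvector v = (1,-2); generalized eigenvector w with (A-λI)w=v is (-1,1).
General solution: e^(-2t)[C_1·v + C_2·(t·v + w)].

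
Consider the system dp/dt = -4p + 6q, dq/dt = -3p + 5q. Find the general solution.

p(t) = 2K_1e^(-t) - K_2e^(2t), q(t) = K_1e^(-t) - K_2e^(2t)

Coefficient matrix A = [[-4, 6], [-3, 5]].
Characteristic polynomial det(A - λI) = λ^2 - λ - 2 = 0.
Eigenvalues λ = -1, 2.
For λ=-1: (A-λI) row 1 is [-3, 6], so an eigenvector is (2, 1).
For λ=2: (A-λI) row 1 is [-6, 6], so an eigenvector is (-1, -1).
General solution: K_1e^(-t)(2,1) + K_2e^(2t)(-1,-1).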